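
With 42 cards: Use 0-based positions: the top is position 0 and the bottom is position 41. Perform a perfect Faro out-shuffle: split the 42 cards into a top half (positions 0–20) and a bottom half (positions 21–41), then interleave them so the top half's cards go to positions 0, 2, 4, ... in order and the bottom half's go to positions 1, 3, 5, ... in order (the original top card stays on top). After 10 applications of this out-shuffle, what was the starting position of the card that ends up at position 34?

Work backwards from position 34, undoing one out-shuffle at a time:
34 ← 17 ← 29 ← 35 ← 38 ← 19 ← 30 ← 15 ← 28 ← 14 ← 7
So the card now at position 34 started at position 7.

7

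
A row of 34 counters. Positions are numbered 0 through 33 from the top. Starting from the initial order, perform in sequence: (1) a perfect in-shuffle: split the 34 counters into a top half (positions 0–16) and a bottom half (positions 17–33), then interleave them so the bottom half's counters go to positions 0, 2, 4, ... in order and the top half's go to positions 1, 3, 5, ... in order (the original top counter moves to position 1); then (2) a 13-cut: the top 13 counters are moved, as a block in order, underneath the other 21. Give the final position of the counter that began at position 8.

4

Track the counter from position 8 forward through each operation:
  after op 1 (in-shuffle): 8 → 17
  after op 2 (cut 13): 17 → 4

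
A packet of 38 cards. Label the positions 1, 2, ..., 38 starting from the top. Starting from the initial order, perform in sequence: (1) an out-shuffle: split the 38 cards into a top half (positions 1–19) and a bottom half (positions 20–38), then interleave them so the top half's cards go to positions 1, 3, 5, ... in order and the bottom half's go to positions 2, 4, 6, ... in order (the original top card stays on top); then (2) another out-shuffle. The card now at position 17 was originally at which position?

5

Undo the operations in reverse order, starting from position 17:
  undo op 2 (out-shuffle, from top half): 17 ← 9
  undo op 1 (out-shuffle, from top half): 9 ← 5
So the card at position 17 came from original position 5.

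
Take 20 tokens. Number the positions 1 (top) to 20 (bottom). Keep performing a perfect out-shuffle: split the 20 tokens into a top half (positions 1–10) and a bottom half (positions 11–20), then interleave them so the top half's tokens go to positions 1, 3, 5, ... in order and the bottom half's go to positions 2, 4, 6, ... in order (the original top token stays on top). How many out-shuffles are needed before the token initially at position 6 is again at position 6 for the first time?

Follow position 6 under repeated out-shuffles:
6 → 11 → 2 → 3 → 5 → 9 → 17 → 14 → 8 → 15 → 10 → 19 → 18 → 16 → 12 → 4 → 7 → 13 → 6
It first returns after 18 out-shuffles.

18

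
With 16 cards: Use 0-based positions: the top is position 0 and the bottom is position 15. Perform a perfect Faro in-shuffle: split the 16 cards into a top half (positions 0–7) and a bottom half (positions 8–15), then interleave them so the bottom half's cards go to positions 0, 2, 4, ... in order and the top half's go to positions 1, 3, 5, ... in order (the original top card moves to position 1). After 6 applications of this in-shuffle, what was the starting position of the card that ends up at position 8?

1

Work backwards from position 8, undoing one in-shuffle at a time:
8 ← 12 ← 14 ← 15 ← 7 ← 3 ← 1
So the card now at position 8 started at position 1.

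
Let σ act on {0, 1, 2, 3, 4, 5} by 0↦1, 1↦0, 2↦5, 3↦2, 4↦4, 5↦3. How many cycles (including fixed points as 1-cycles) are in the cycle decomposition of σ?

3

Cycle decomposition: (0 1) (2 5 3) (4).
3 cycles.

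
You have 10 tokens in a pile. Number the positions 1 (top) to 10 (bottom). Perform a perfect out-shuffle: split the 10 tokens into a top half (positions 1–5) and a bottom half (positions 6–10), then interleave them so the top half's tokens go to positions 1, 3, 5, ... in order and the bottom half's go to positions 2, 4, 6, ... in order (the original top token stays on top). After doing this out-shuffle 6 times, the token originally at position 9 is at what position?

9

Track the token's position through each out-shuffle:
9 → 8 → 6 → 2 → 3 → 5 → 9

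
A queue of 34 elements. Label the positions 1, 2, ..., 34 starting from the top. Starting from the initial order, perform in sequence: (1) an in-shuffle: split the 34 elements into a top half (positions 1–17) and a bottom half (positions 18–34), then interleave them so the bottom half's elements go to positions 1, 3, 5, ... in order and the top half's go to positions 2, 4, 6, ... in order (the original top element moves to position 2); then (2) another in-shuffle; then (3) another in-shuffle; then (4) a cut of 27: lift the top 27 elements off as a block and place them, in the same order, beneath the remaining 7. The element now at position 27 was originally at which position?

Undo the operations in reverse order, starting from position 27:
  undo op 4 (cut 27): 27 ← 20
  undo op 3 (in-shuffle, from top half): 20 ← 10
  undo op 2 (in-shuffle, from top half): 10 ← 5
  undo op 1 (in-shuffle, from bottom half): 5 ← 20
So the element at position 27 came from original position 20.

20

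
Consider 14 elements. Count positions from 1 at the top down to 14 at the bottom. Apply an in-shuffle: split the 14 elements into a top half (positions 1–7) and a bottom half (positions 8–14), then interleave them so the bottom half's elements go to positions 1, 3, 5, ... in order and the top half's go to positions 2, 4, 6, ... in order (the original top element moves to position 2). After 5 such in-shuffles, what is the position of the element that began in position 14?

Track the element's position through each in-shuffle:
14 → 13 → 11 → 7 → 14 → 13

13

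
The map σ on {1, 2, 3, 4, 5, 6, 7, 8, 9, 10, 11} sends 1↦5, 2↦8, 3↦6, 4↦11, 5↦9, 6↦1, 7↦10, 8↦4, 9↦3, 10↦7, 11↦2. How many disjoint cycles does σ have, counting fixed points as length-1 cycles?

3

Cycle decomposition: (1 5 9 3 6) (2 8 4 11) (7 10).
3 cycles.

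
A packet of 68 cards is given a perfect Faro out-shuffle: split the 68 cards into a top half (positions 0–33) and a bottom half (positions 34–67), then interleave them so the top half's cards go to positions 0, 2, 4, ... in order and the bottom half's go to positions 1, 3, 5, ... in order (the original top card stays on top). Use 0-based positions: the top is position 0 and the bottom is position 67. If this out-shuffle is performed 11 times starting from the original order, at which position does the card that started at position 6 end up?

Track the card's position through each out-shuffle:
6 → 12 → 24 → 48 → 29 → 58 → 49 → 31 → 62 → 57 → 47 → 27

27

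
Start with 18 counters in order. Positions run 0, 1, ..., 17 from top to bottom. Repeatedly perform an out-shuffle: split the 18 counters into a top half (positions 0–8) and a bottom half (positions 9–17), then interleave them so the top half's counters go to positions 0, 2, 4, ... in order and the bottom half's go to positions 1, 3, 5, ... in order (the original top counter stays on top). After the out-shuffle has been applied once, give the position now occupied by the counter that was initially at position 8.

16

Track the counter's position through each out-shuffle:
8 → 16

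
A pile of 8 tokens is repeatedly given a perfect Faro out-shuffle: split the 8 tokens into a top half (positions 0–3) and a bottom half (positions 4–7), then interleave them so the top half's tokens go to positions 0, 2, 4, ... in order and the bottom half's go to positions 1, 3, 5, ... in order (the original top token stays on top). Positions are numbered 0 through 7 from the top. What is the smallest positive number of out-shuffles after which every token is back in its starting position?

3

The out-shuffle permutes the 8 positions with cycle lengths [1, 1, 3, 3].
Every token is home exactly when every cycle has completed a whole number of laps, i.e. after lcm(1, 3) = 3 out-shuffles.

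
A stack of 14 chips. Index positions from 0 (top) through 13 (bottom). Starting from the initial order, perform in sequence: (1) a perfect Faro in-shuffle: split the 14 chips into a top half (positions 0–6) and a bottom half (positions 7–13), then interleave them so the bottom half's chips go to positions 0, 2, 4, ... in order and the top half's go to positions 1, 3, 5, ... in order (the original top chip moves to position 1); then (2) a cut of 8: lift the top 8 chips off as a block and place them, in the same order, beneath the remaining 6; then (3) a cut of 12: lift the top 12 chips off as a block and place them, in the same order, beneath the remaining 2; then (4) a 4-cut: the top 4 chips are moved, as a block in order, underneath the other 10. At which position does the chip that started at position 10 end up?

Track the chip from position 10 forward through each operation:
  after op 1 (in-shuffle): 10 → 6
  after op 2 (cut 8): 6 → 12
  after op 3 (cut 12): 12 → 0
  after op 4 (cut 4): 0 → 10

10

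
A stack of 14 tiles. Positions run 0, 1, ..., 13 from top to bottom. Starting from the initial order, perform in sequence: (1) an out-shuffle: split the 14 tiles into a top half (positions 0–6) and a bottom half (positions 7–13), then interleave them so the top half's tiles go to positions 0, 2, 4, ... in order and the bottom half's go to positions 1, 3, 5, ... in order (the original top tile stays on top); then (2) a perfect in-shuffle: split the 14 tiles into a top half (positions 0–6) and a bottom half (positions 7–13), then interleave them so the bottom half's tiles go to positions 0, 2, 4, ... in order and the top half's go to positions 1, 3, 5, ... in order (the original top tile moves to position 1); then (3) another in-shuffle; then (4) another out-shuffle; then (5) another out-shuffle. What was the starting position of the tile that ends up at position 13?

Undo the operations in reverse order, starting from position 13:
  undo op 5 (out-shuffle, from bottom half): 13 ← 13
  undo op 4 (out-shuffle, from bottom half): 13 ← 13
  undo op 3 (in-shuffle, from top half): 13 ← 6
  undo op 2 (in-shuffle, from bottom half): 6 ← 10
  undo op 1 (out-shuffle, from top half): 10 ← 5
So the tile at position 13 came from original position 5.

5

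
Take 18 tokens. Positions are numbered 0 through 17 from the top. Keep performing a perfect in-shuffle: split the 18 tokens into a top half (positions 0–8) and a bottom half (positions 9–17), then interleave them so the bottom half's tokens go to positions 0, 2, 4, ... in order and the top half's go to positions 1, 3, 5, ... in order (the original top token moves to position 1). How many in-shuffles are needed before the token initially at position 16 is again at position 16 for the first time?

Follow position 16 under repeated in-shuffles:
16 → 14 → 10 → 2 → 5 → 11 → 4 → 9 → 0 → 1 → 3 → 7 → 15 → 12 → 6 → 13 → 8 → 17 → 16
It first returns after 18 in-shuffles.

18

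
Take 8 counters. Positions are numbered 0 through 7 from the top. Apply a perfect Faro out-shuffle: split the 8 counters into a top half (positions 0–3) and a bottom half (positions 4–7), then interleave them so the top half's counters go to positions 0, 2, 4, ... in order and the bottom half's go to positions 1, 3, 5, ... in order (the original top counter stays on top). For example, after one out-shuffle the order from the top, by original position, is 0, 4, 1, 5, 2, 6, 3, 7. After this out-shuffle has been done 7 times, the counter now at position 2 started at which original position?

Work backwards from position 2, undoing one out-shuffle at a time:
2 ← 1 ← 4 ← 2 ← 1 ← 4 ← 2 ← 1
So the counter now at position 2 started at position 1.

1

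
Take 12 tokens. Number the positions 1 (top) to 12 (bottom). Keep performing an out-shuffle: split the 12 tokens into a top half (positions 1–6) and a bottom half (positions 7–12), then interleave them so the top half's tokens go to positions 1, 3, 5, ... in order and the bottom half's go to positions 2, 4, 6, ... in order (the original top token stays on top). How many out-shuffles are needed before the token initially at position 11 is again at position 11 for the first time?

10

Follow position 11 under repeated out-shuffles:
11 → 10 → 8 → 4 → 7 → 2 → 3 → 5 → 9 → 6 → 11
It first returns after 10 out-shuffles.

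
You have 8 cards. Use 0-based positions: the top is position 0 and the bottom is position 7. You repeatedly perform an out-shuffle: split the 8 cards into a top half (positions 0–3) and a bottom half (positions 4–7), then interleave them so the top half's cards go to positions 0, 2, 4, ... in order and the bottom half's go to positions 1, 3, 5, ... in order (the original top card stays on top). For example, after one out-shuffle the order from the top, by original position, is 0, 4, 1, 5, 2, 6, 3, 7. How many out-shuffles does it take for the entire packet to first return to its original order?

The out-shuffle permutes the 8 positions with cycle lengths [1, 1, 3, 3].
Every card is home exactly when every cycle has completed a whole number of laps, i.e. after lcm(1, 3) = 3 out-shuffles.

3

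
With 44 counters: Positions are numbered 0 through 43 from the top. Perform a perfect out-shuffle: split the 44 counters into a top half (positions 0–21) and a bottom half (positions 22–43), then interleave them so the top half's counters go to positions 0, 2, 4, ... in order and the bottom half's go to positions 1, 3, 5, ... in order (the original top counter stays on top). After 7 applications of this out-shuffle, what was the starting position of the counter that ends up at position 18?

Work backwards from position 18, undoing one out-shuffle at a time:
18 ← 9 ← 26 ← 13 ← 28 ← 14 ← 7 ← 25
So the counter now at position 18 started at position 25.

25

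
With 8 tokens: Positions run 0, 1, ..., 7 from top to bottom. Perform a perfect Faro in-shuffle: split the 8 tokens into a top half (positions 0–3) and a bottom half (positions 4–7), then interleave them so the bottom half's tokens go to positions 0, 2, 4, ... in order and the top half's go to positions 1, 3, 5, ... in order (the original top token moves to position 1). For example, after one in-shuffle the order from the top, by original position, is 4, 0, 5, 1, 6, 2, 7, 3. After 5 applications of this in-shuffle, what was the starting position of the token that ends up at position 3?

Work backwards from position 3, undoing one in-shuffle at a time:
3 ← 1 ← 0 ← 4 ← 6 ← 7
So the token now at position 3 started at position 7.

7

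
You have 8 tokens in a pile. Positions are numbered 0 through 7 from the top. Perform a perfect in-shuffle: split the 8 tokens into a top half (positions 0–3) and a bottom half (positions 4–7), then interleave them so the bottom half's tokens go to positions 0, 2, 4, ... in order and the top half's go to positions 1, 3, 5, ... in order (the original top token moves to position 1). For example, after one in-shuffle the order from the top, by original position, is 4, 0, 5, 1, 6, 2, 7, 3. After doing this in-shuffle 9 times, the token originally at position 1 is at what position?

Track the token's position through each in-shuffle:
1 → 3 → 7 → 6 → 4 → 0 → 1 → 3 → 7 → 6

6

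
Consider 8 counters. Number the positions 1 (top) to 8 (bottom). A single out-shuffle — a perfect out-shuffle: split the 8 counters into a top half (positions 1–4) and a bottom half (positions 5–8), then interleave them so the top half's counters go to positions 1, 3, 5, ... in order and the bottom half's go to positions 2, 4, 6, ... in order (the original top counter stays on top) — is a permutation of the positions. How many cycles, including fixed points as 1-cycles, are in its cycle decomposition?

Trace each unvisited position around until it returns:
(1) (2 3 5) (4 7 6) (8)
4 cycles in total.

4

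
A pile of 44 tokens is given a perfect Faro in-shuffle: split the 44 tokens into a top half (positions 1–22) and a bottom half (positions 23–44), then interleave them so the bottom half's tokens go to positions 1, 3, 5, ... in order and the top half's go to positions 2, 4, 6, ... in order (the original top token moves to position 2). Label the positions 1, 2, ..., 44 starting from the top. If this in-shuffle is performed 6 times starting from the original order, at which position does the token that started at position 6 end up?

24

Track the token's position through each in-shuffle:
6 → 12 → 24 → 3 → 6 → 12 → 24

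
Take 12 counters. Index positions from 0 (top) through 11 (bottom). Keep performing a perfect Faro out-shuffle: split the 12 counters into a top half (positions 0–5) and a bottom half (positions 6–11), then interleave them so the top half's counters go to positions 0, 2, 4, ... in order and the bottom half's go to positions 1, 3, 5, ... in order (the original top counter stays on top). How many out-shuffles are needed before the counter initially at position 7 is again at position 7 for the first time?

10

Follow position 7 under repeated out-shuffles:
7 → 3 → 6 → 1 → 2 → 4 → 8 → 5 → 10 → 9 → 7
It first returns after 10 out-shuffles.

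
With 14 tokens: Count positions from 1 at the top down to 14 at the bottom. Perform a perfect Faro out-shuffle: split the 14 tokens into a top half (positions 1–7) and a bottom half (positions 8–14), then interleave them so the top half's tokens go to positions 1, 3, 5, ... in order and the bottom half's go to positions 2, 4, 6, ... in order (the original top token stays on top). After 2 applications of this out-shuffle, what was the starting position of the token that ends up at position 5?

Work backwards from position 5, undoing one out-shuffle at a time:
5 ← 3 ← 2
So the token now at position 5 started at position 2.

2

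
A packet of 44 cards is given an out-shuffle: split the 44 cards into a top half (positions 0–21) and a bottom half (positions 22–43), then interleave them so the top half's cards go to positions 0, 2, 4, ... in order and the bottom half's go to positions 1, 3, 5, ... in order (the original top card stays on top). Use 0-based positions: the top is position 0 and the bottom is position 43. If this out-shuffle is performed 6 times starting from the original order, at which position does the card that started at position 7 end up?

18

Track the card's position through each out-shuffle:
7 → 14 → 28 → 13 → 26 → 9 → 18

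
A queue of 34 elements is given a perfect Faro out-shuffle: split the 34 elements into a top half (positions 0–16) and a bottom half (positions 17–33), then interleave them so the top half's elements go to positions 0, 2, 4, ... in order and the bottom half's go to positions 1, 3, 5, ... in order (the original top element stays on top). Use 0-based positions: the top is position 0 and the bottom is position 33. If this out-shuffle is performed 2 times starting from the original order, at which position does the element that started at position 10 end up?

7

Track the element's position through each out-shuffle:
10 → 20 → 7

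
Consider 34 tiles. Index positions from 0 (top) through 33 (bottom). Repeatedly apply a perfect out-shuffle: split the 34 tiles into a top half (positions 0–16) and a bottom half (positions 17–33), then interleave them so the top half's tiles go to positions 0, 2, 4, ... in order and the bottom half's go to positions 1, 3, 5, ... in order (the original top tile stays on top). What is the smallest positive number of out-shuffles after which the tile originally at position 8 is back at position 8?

10

Follow position 8 under repeated out-shuffles:
8 → 16 → 32 → 31 → 29 → 25 → 17 → 1 → 2 → 4 → 8
It first returns after 10 out-shuffles.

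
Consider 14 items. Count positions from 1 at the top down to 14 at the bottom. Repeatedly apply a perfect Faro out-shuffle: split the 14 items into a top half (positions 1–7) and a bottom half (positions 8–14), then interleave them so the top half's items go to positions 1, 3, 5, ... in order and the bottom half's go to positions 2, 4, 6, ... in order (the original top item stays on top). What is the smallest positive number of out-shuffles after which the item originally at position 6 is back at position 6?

Follow position 6 under repeated out-shuffles:
6 → 11 → 8 → 2 → 3 → 5 → 9 → 4 → 7 → 13 → 12 → 10 → 6
It first returns after 12 out-shuffles.

12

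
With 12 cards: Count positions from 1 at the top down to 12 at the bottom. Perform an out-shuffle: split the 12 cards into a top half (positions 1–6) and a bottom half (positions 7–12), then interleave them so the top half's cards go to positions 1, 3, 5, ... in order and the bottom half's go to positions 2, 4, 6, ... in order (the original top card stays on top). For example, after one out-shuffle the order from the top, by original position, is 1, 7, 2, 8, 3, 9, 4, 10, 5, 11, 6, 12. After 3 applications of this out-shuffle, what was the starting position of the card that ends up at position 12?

Work backwards from position 12, undoing one out-shuffle at a time:
12 ← 12 ← 12 ← 12
So the card now at position 12 started at position 12.

12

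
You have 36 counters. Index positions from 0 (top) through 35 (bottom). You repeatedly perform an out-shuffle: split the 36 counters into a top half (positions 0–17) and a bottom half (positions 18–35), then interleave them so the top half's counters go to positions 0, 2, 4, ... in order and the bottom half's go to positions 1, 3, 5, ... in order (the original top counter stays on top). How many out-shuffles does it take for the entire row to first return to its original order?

12

The out-shuffle permutes the 36 positions with cycle lengths [1, 1, 3, 3, 4, 12, 12].
Every counter is home exactly when every cycle has completed a whole number of laps, i.e. after lcm(1, 3, 4, 12) = 12 out-shuffles.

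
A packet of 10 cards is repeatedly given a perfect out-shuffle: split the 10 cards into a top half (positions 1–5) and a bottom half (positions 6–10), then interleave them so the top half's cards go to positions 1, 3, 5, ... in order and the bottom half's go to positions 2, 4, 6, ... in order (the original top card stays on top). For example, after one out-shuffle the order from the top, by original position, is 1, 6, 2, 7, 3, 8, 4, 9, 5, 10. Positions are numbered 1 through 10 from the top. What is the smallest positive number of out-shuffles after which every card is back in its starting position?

The out-shuffle permutes the 10 positions with cycle lengths [1, 1, 2, 6].
Every card is home exactly when every cycle has completed a whole number of laps, i.e. after lcm(1, 2, 6) = 6 out-shuffles.

6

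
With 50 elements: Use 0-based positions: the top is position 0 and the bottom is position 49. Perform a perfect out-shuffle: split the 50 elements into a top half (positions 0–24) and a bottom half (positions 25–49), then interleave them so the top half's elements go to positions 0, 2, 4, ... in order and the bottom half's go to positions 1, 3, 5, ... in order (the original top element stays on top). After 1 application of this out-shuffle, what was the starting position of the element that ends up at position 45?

Work backwards from position 45, undoing one out-shuffle at a time:
45 ← 47
So the element now at position 45 started at position 47.

47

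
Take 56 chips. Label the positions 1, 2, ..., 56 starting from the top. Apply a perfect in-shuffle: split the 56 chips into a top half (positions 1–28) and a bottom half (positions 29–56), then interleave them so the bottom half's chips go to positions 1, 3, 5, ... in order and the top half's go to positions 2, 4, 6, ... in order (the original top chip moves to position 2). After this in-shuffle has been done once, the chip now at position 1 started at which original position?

29

Work backwards from position 1, undoing one in-shuffle at a time:
1 ← 29
So the chip now at position 1 started at position 29.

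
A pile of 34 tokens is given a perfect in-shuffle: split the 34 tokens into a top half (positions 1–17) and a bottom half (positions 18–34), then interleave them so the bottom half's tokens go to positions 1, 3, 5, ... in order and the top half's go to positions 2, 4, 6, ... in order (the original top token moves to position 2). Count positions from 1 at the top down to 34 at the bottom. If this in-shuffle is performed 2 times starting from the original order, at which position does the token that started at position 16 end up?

Track the token's position through each in-shuffle:
16 → 32 → 29

29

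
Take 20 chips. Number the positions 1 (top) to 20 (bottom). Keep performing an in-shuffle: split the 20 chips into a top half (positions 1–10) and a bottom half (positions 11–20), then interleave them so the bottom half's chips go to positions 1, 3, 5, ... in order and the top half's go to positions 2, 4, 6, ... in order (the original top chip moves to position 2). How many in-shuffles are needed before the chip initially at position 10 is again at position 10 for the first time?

Follow position 10 under repeated in-shuffles:
10 → 20 → 19 → 17 → 13 → 5 → 10
It first returns after 6 in-shuffles.

6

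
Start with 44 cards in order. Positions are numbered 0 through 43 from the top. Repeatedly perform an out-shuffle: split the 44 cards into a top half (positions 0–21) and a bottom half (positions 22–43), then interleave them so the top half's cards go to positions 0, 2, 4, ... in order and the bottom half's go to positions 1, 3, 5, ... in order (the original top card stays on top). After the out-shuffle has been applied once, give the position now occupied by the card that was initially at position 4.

Track the card's position through each out-shuffle:
4 → 8

8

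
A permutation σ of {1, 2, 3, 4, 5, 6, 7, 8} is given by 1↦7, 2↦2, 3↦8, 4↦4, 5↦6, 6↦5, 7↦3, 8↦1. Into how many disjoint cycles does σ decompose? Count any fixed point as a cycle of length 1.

Cycle decomposition: (1 7 3 8) (2) (4) (5 6).
4 cycles.

4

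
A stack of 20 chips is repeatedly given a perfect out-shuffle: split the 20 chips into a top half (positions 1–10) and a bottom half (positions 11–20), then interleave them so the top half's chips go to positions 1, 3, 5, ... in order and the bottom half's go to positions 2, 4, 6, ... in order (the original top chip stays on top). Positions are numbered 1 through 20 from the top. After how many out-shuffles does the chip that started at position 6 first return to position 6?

Follow position 6 under repeated out-shuffles:
6 → 11 → 2 → 3 → 5 → 9 → 17 → 14 → 8 → 15 → 10 → 19 → 18 → 16 → 12 → 4 → 7 → 13 → 6
It first returns after 18 out-shuffles.

18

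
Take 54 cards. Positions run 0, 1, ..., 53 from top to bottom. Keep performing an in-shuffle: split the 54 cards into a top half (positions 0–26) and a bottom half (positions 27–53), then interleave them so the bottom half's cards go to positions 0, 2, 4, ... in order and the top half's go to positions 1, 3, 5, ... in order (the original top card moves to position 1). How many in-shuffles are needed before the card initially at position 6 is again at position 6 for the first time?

Follow position 6 under repeated in-shuffles:
6 → 13 → 27 → 0 → 1 → 3 → 7 → 15 → 31 → 8 → 17 → 35 → 16 → 33 → 12 → 25 → 51 → 48 → 42 → 30 → 6
It first returns after 20 in-shuffles.

20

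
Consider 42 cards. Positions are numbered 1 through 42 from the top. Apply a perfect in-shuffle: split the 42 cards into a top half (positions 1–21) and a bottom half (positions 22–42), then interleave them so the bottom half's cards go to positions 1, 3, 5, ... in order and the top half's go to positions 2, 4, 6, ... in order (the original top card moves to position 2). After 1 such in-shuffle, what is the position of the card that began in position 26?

Track the card's position through each in-shuffle:
26 → 9

9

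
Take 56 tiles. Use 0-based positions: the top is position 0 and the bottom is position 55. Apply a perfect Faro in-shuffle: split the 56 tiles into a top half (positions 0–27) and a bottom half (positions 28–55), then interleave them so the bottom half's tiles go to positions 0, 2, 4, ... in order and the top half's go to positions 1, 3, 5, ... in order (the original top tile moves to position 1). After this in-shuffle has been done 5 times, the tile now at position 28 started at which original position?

Work backwards from position 28, undoing one in-shuffle at a time:
28 ← 42 ← 49 ← 24 ← 40 ← 48
So the tile now at position 28 started at position 48.

48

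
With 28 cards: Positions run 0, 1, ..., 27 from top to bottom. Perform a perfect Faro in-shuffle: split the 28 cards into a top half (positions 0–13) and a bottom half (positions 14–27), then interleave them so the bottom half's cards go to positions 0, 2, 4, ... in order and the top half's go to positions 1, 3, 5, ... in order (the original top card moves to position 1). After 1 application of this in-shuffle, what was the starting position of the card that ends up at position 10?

Work backwards from position 10, undoing one in-shuffle at a time:
10 ← 19
So the card now at position 10 started at position 19.

19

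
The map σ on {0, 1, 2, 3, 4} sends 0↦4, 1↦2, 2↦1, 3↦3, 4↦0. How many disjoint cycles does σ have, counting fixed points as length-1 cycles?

3

Cycle decomposition: (0 4) (1 2) (3).
3 cycles.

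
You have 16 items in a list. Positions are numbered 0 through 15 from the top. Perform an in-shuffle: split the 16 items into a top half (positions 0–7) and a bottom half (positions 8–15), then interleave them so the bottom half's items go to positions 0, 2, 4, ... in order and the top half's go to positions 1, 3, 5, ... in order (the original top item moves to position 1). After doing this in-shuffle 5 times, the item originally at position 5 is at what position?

4

Track the item's position through each in-shuffle:
5 → 11 → 6 → 13 → 10 → 4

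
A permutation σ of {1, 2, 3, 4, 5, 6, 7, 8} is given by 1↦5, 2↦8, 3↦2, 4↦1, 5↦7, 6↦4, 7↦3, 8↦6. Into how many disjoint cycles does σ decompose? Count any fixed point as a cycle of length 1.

1

Cycle decomposition: (1 5 7 3 2 8 6 4).
1 cycle.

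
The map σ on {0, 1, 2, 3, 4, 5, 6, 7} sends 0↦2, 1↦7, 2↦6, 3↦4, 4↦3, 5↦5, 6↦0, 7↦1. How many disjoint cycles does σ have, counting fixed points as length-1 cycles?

Cycle decomposition: (0 2 6) (1 7) (3 4) (5).
4 cycles.

4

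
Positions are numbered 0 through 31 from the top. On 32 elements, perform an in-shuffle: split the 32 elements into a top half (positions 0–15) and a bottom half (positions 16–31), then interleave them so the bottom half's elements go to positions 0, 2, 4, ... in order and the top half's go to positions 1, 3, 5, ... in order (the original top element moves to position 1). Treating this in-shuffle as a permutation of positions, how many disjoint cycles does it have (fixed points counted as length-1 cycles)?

Trace each unvisited position around until it returns:
(0 1 3 7 15 31 30 28 24 16) (2 5 11 23 14 29 26 20 8 17) (4 9 19 6 13 27 22 12 25 18) (10 21)
4 cycles in total.

4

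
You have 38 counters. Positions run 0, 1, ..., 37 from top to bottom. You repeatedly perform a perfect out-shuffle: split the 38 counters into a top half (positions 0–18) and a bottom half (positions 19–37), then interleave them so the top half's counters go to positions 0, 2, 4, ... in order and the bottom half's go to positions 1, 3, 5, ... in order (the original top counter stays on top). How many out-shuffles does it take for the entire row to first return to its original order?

The out-shuffle permutes the 38 positions with cycle lengths [1, 1, 36].
Every counter is home exactly when every cycle has completed a whole number of laps, i.e. after lcm(1, 36) = 36 out-shuffles.

36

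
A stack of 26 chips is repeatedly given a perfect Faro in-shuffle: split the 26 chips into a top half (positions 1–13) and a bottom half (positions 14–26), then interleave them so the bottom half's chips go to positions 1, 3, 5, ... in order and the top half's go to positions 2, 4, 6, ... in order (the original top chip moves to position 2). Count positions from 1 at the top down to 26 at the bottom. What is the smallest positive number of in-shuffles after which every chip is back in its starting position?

18

The in-shuffle permutes the 26 positions with cycle lengths [2, 6, 18].
Every chip is home exactly when every cycle has completed a whole number of laps, i.e. after lcm(2, 6, 18) = 18 in-shuffles.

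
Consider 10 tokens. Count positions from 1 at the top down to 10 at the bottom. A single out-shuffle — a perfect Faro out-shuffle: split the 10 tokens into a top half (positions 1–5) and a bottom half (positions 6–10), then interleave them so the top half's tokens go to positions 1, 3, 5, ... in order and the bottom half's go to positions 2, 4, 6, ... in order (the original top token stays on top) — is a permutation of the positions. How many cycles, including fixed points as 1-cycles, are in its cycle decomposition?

4

Trace each unvisited position around until it returns:
(1) (2 3 5 9 8 6) (4 7) (10)
4 cycles in total.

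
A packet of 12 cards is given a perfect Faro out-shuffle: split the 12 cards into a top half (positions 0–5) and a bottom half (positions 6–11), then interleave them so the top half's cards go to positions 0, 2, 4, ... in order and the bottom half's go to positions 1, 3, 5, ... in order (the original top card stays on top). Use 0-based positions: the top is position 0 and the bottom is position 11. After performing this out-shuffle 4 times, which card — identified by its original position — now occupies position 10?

Work backwards from position 10, undoing one out-shuffle at a time:
10 ← 5 ← 8 ← 4 ← 2
So the card now at position 10 started at position 2.

2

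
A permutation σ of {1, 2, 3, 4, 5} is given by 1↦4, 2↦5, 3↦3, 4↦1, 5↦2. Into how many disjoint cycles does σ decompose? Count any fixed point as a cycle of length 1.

Cycle decomposition: (1 4) (2 5) (3).
3 cycles.

3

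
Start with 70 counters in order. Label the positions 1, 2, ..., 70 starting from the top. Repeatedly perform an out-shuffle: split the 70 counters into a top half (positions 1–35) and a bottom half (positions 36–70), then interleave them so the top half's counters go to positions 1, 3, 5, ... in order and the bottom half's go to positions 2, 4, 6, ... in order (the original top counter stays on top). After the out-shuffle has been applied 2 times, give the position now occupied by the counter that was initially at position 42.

Track the counter's position through each out-shuffle:
42 → 14 → 27

27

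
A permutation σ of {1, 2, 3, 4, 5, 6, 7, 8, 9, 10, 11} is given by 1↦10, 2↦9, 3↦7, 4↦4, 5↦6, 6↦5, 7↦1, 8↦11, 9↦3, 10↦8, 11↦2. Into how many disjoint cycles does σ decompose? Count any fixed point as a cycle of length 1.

3

Cycle decomposition: (1 10 8 11 2 9 3 7) (4) (5 6).
3 cycles.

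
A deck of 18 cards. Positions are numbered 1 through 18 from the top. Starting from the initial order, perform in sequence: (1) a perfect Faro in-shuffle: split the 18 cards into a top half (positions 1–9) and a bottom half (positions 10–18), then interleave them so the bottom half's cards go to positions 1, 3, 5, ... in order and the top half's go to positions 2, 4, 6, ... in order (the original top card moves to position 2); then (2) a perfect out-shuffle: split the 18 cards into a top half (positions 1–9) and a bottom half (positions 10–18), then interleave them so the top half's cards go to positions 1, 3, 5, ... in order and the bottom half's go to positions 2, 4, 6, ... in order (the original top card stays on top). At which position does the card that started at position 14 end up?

17

Track the card from position 14 forward through each operation:
  after op 1 (in-shuffle): 14 → 9
  after op 2 (out-shuffle): 9 → 17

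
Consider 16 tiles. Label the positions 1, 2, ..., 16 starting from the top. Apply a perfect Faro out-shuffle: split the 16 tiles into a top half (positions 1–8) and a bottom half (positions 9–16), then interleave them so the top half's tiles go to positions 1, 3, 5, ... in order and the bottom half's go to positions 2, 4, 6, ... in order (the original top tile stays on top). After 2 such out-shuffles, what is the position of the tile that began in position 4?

13

Track the tile's position through each out-shuffle:
4 → 7 → 13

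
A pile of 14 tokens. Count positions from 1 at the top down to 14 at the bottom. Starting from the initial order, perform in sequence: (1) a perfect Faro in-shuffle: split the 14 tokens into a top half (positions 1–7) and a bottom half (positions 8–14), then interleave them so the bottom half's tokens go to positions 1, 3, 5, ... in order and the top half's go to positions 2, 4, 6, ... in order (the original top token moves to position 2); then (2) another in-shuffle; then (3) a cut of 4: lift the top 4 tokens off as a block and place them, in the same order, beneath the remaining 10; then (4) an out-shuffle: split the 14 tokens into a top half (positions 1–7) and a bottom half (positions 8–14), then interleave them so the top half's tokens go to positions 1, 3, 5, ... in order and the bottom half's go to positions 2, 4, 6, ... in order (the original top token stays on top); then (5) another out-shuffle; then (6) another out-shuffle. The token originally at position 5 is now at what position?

Track the token from position 5 forward through each operation:
  after op 1 (in-shuffle): 5 → 10
  after op 2 (in-shuffle): 10 → 5
  after op 3 (cut 4): 5 → 1
  after op 4 (out-shuffle): 1 → 1
  after op 5 (out-shuffle): 1 → 1
  after op 6 (out-shuffle): 1 → 1

1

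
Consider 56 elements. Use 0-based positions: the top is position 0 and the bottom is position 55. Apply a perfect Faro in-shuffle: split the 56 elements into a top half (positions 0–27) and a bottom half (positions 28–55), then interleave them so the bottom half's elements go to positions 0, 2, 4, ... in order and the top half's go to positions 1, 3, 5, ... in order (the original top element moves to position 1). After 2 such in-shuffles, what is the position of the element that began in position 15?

6

Track the element's position through each in-shuffle:
15 → 31 → 6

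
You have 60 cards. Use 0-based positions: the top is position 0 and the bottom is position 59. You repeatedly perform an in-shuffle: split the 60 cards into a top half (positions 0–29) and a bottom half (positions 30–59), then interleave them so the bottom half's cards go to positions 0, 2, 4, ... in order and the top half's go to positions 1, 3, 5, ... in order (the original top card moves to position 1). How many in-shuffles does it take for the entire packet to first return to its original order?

The in-shuffle permutes the 60 positions with cycle lengths [60].
Every card is home exactly when every cycle has completed a whole number of laps, i.e. after lcm(60) = 60 in-shuffles.

60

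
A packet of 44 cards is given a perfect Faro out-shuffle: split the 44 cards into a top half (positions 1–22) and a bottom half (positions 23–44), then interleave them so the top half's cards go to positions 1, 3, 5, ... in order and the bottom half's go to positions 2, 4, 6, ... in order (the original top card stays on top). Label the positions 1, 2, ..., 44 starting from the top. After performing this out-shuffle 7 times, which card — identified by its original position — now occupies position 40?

5

Work backwards from position 40, undoing one out-shuffle at a time:
40 ← 42 ← 43 ← 22 ← 33 ← 17 ← 9 ← 5
So the card now at position 40 started at position 5.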